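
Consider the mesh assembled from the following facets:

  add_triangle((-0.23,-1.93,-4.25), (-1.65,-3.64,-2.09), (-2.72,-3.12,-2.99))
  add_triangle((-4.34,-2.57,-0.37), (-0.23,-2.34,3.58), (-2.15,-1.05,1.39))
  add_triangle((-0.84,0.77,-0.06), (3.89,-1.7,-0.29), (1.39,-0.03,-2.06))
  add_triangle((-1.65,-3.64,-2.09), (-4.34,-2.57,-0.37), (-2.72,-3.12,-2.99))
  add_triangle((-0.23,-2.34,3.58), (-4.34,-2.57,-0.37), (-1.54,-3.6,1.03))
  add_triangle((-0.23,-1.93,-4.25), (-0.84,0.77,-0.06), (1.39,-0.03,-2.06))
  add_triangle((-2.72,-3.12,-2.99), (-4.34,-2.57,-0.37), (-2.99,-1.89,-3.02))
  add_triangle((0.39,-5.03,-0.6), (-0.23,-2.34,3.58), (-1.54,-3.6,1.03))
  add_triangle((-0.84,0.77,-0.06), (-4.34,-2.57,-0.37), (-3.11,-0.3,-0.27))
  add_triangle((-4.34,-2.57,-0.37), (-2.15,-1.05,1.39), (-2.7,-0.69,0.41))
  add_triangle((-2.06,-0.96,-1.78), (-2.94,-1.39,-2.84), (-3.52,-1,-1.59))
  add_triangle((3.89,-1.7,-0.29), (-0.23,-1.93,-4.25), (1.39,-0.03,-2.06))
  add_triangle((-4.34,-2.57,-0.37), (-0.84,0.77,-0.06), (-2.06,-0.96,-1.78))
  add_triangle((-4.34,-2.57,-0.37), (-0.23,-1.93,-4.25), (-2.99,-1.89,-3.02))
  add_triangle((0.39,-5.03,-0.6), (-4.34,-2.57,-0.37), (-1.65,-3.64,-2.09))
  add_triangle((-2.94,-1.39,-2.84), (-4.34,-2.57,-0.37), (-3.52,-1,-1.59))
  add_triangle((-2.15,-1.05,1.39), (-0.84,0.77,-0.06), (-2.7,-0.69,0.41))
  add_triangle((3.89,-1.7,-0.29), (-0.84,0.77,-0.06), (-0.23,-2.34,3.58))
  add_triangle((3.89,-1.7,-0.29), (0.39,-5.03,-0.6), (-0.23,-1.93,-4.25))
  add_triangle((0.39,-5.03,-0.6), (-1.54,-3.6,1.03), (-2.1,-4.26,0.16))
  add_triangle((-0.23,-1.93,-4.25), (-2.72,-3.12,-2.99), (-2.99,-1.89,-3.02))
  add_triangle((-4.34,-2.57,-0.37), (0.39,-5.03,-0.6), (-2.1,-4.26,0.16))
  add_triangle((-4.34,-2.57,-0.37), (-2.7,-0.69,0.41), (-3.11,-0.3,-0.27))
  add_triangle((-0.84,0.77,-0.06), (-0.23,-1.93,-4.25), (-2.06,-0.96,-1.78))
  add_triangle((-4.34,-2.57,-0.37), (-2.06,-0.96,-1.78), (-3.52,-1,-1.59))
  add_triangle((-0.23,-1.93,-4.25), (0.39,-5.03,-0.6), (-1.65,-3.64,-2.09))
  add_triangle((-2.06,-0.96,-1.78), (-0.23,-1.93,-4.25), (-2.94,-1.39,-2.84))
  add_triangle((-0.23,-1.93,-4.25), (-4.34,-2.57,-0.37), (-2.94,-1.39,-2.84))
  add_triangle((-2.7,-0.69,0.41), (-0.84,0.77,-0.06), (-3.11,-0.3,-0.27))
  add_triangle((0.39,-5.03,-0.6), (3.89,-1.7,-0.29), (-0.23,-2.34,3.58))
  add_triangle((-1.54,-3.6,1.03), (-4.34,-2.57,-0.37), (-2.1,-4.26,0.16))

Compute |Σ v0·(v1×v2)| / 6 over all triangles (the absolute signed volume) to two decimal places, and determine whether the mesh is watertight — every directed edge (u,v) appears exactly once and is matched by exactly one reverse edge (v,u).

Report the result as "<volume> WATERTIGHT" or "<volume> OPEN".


82.10 OPEN

Per-triangle v0·(v1×v2)/6:
  t1: +2.9577
  t2: +3.0890
  t3: +0.4651
  t4: +3.1845
  t5: +5.1478
  t6: +1.3846
  t7: +2.7805
  t8: +5.3819
  t9: -0.0174
  t10: +0.9309
  t11: -0.0560
  t12: +4.1730
  t13: +1.4730
  t14: -3.2223
  t15: +6.1983
  t16: +1.7036
  t17: +0.4290
  t18: +0.7367
  t19: +12.6925
  t20: +1.9545
  t21: +2.5885
  t22: +2.6718
  t23: +0.7171
  t24: +1.1988
  t25: -1.0160
  t26: +5.9845
  t27: -0.1598
  t28: +4.4337
  t29: +0.2871
  t30: +12.1285
  t31: +1.8746
Σ = +82.0957 → |volume| = 82.10

Directed edges: 93 total; 3 unmatched, e.g. (-0.23,-2.34,3.58)→(-2.15,-1.05,1.39) → open.


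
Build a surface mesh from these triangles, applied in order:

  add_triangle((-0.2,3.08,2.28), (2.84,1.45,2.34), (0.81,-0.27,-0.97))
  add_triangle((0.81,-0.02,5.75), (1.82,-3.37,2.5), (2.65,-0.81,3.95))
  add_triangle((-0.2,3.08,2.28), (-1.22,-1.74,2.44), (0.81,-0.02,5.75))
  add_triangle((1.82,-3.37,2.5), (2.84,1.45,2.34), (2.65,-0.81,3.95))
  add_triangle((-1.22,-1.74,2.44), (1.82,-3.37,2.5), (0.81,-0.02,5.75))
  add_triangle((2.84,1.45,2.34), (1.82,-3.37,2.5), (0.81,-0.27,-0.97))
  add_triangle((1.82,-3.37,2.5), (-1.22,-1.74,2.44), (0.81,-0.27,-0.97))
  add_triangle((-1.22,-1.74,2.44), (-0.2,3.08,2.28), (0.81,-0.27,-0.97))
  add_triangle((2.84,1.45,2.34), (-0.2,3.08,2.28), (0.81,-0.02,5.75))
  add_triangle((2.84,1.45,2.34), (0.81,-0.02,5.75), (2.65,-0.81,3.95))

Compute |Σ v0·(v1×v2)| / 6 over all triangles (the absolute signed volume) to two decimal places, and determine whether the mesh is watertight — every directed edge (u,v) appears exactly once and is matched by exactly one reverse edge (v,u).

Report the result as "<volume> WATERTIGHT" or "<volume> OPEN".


39.49 WATERTIGHT

Per-triangle v0·(v1×v2)/6:
  t1: +1.6752
  t2: +5.6238
  t3: +5.4923
  t4: +2.5706
  t5: +7.4728
  t6: +3.6557
  t7: +0.9909
  t8: -0.9896
  t9: +8.1571
  t10: +4.8411
Σ = +39.4901 → |volume| = 39.49

Directed edges: 30 total, each appears once with its reverse present → watertight.


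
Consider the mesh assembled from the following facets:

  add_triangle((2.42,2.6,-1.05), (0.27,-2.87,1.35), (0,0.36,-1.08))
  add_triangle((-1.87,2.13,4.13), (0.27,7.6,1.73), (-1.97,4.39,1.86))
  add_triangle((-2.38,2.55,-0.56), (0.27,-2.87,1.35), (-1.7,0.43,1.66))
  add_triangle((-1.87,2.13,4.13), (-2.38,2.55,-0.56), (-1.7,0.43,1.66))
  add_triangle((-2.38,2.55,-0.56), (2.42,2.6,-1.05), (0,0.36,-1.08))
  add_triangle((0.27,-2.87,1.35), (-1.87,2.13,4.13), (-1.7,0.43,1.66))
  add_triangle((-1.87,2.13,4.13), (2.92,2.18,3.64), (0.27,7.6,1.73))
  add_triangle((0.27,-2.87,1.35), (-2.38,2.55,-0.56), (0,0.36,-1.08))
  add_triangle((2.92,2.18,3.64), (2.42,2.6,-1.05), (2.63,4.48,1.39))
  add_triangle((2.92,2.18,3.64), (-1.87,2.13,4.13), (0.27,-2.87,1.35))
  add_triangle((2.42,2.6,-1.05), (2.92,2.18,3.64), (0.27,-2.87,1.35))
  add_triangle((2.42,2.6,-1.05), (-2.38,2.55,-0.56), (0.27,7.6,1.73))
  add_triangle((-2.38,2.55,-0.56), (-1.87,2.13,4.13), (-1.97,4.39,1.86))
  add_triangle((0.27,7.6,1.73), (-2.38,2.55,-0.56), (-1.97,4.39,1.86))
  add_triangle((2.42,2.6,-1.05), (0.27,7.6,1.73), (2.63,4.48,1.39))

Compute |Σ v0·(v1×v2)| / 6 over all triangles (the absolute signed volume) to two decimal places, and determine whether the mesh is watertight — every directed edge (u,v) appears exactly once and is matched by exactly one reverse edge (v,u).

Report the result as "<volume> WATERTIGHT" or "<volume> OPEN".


85.10 OPEN

Per-triangle v0·(v1×v2)/6:
  t1: +1.1635
  t2: +7.6947
  t3: +1.3987
  t4: +2.6256
  t5: +1.9934
  t6: +2.5865
  t7: +20.8724
  t8: +0.9219
  t9: +4.2514
  t10: +11.3973
  t11: +5.6878
  t12: +8.5005
  t13: +4.0153
  t14: +5.7646
  t15: +6.2300
Σ = +85.1038 → |volume| = 85.10

Directed edges: 45 total; 3 unmatched, e.g. (2.92,2.18,3.64)→(0.27,7.6,1.73) → open.


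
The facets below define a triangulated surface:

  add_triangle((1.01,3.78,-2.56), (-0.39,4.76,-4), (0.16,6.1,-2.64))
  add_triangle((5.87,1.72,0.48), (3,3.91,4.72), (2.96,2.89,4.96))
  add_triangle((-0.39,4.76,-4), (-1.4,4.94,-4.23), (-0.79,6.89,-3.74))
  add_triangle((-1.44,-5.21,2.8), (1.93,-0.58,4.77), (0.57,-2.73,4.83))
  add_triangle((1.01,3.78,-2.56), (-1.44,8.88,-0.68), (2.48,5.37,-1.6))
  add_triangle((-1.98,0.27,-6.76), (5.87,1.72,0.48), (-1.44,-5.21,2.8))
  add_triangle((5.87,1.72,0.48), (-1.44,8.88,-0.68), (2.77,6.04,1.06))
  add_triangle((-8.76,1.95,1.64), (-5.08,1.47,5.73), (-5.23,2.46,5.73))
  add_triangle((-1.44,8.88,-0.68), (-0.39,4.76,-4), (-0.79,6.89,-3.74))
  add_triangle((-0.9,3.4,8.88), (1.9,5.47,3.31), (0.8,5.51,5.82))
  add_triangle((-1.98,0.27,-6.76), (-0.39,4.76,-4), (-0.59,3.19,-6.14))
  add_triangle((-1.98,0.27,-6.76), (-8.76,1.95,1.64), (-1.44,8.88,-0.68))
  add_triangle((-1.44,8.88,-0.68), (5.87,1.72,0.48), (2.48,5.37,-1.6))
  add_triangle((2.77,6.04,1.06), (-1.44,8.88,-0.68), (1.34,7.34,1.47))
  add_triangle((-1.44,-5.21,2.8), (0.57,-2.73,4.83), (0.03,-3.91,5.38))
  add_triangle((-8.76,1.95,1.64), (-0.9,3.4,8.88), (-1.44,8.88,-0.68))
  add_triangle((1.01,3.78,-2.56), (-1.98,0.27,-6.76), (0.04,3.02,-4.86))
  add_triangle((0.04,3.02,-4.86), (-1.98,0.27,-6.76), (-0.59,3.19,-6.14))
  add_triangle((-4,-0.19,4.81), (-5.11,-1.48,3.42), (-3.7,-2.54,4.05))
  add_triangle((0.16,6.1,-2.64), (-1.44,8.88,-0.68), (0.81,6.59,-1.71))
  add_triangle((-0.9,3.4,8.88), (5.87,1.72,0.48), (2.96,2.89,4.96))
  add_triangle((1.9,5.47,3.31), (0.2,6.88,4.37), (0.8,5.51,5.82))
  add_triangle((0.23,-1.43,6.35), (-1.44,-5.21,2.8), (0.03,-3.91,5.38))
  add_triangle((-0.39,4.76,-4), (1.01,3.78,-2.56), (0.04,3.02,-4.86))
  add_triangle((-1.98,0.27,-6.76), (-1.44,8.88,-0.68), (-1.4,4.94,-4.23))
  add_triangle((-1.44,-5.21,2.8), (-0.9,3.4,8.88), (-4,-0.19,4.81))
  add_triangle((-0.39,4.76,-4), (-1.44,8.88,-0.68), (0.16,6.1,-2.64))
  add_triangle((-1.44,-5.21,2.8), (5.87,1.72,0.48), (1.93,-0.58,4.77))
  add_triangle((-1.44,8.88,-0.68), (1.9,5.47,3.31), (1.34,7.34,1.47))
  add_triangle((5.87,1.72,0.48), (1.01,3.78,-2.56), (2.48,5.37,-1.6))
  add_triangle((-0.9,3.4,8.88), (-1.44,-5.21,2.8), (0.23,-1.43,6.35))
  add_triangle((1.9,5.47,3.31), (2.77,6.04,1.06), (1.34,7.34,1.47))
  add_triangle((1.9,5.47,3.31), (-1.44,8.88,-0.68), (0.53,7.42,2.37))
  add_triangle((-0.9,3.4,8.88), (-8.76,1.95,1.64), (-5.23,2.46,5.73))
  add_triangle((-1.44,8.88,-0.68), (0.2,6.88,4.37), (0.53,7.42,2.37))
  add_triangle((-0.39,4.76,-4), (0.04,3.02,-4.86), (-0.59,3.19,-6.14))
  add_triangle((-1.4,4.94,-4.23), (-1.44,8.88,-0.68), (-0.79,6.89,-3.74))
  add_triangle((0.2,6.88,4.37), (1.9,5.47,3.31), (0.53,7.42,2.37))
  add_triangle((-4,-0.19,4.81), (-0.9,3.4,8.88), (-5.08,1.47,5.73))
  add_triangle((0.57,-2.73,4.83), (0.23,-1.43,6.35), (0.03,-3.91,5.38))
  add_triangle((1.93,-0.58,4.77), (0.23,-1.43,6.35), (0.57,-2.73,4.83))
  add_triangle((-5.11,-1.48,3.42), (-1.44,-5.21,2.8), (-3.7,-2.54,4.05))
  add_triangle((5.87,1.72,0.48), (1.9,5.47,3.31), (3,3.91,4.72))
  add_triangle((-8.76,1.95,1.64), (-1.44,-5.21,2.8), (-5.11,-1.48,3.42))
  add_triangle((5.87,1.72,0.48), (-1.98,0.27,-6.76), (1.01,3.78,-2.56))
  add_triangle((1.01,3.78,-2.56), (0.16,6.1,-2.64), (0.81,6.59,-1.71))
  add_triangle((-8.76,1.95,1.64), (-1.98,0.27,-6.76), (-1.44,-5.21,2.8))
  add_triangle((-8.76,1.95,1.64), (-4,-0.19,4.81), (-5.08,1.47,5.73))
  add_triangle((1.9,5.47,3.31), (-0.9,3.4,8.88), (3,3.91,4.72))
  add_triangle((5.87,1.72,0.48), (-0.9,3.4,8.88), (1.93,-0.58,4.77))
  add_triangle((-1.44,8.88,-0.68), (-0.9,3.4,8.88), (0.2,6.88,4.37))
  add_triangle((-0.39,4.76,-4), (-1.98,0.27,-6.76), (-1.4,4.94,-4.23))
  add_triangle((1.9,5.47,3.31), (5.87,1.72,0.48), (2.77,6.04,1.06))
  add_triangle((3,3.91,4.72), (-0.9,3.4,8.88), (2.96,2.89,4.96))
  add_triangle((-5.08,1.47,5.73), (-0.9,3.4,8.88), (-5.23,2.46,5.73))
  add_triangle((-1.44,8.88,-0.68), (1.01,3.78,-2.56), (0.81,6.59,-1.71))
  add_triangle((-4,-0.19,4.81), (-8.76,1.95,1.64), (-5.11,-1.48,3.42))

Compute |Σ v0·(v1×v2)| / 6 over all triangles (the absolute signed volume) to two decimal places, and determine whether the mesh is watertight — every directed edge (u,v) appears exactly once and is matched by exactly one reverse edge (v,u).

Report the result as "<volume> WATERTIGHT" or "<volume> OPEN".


657.09 OPEN

Per-triangle v0·(v1×v2)/6:
  t1: +2.2801
  t2: +5.1353
  t3: +1.6326
  t4: +0.9761
  t5: +8.4046
  t6: +28.4807
  t7: +10.4611
  t8: +6.6884
  t9: +0.0546
  t10: +2.2124
  t11: +3.6699
  t12: +89.3475
  t13: +13.8520
  t14: +5.5748
  t15: +0.5277
  t16: +113.3020
  t17: -0.4611
  t18: +1.0082
  t19: +3.9654
  t20: +3.9914
  t21: +0.8071
  t22: +4.7525
  t23: +3.6030
  t24: +2.5718
  t25: +5.0637
  t26: +29.1808
  t27: +4.9551
  t28: +18.3350
  t29: +5.5820
  t30: +5.8596
  t31: +14.7296
  t32: +4.6819
  t33: +2.5542
  t34: +5.7128
  t35: +6.8401
  t36: +1.3943
  t37: +4.7132
  t38: +4.6181
  t39: +9.7654
  t40: +1.4148
  t41: +3.2609
  t42: +4.1274
  t43: +12.1546
  t44: +10.2203
  t45: +20.2921
  t46: +1.6562
  t47: +58.2083
  t48: +9.5494
  t49: +14.6782
  t50: +26.5659
  t51: +20.3249
  t52: +5.0360
  t53: +12.1297
  t54: +5.6752
  t55: +6.7530
  t56: -3.4177
  t57: +11.6342
Σ = +657.0872 → |volume| = 657.09

Directed edges: 171 total; 9 unmatched, e.g. (0.8,5.51,5.82)→(-0.9,3.4,8.88) → open.


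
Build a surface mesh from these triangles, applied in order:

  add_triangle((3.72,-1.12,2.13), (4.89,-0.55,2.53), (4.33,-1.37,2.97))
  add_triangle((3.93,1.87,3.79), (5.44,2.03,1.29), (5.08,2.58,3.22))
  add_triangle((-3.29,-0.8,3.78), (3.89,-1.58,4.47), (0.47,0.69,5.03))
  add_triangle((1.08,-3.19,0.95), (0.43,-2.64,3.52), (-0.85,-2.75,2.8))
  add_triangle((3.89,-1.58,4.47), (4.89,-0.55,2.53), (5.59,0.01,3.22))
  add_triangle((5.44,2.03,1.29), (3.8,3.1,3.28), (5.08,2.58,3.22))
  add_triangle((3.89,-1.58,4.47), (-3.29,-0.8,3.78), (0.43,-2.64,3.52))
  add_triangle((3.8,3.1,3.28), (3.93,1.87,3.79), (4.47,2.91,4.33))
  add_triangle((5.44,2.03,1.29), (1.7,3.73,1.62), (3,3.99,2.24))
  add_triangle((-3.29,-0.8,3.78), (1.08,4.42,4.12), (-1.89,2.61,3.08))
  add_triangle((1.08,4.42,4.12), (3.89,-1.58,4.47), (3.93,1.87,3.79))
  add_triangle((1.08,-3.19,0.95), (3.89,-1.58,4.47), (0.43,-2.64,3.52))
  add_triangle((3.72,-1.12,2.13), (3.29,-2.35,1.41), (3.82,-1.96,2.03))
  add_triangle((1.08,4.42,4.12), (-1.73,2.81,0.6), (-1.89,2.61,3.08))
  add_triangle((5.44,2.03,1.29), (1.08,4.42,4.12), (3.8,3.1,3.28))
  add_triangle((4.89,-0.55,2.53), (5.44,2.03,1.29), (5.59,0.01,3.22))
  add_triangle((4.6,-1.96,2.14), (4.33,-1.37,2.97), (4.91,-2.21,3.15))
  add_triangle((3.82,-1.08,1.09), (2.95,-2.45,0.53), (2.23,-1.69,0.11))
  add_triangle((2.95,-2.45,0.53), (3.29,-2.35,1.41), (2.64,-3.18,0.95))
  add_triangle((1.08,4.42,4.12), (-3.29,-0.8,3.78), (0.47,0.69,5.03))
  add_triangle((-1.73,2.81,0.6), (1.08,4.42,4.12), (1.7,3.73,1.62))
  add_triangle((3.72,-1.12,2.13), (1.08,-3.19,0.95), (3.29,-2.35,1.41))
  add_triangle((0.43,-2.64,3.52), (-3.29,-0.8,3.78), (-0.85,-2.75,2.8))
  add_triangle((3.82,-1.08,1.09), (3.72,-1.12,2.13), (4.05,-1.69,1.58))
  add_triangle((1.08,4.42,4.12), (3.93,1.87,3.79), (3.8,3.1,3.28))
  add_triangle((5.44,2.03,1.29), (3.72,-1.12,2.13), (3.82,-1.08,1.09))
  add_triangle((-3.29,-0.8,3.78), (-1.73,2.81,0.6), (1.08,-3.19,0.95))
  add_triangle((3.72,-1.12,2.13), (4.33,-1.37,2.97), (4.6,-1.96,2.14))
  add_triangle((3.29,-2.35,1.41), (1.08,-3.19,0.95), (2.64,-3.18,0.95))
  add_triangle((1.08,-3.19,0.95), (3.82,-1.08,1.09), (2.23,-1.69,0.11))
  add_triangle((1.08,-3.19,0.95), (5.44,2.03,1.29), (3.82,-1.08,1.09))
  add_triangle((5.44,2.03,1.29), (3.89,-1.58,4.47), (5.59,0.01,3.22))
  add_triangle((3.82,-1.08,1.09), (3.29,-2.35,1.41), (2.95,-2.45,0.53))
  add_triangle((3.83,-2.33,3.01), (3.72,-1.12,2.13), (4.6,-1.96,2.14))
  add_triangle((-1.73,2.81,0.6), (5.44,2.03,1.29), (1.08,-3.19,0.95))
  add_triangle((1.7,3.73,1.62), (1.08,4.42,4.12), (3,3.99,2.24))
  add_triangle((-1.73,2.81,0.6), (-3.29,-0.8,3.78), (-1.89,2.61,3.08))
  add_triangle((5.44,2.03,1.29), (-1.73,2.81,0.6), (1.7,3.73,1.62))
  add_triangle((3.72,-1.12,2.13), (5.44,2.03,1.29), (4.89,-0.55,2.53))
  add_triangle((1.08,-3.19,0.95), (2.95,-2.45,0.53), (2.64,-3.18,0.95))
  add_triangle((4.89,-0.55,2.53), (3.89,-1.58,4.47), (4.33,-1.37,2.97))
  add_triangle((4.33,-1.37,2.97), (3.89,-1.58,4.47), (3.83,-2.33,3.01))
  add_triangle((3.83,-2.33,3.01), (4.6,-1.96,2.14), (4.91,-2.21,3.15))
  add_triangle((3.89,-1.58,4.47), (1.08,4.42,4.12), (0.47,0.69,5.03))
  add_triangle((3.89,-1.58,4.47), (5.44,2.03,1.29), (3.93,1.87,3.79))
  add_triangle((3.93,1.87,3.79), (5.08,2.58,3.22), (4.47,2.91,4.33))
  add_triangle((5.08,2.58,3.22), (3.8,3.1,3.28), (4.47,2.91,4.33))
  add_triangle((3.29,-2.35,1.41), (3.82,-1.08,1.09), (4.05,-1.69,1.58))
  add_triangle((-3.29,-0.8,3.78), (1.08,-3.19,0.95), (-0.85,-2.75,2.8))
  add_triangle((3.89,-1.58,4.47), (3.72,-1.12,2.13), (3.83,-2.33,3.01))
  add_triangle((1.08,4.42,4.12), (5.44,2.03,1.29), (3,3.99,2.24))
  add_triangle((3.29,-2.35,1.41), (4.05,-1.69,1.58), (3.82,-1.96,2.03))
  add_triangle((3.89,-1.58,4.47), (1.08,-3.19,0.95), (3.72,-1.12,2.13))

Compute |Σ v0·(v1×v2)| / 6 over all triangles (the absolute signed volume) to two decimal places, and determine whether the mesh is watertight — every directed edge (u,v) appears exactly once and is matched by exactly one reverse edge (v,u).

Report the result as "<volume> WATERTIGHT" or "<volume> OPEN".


118.54 OPEN

Per-triangle v0·(v1×v2)/6:
  t1: +0.2695
  t2: +1.0361
  t3: +10.5366
  t4: +2.1002
  t5: +1.5845
  t6: +1.5974
  t7: +7.8936
  t8: -0.2136
  t9: +1.1233
  t10: +6.9520
  t11: +8.7567
  t12: +5.8627
  t13: -0.1054
  t14: +4.9122
  t15: +2.7717
  t16: +1.4995
  t17: +0.4016
  t18: +0.3312
  t19: +0.4870
  t20: +11.0052
  t21: +4.4787
  t22: +1.1211
  t23: +2.8538
  t24: +0.3523
  t25: +3.5890
  t26: +2.4159
  t27: -1.2540
  t28: +0.1953
  t29: +0.5863
  t30: -1.3996
  t31: -0.9764
  t32: +1.4701
  t33: +0.7666
  t34: -0.6517
  t35: -5.4650
  t36: +1.9107
  t37: +3.9451
  t38: +0.9771
  t39: +0.4296
  t40: +0.1693
  t41: +1.0889
  t42: +1.3575
  t43: +0.3523
  t44: +12.4992
  t45: +9.1536
  t46: +0.8632
  t47: +1.0107
  t48: +0.2201
  t49: +0.3967
  t50: -1.4293
  t51: +4.4889
  t52: +0.3247
  t53: +3.8994
Σ = +118.5423 → |volume| = 118.54

Directed edges: 159 total; 9 unmatched, e.g. (3.82,-1.96,2.03)→(3.72,-1.12,2.13) → open.


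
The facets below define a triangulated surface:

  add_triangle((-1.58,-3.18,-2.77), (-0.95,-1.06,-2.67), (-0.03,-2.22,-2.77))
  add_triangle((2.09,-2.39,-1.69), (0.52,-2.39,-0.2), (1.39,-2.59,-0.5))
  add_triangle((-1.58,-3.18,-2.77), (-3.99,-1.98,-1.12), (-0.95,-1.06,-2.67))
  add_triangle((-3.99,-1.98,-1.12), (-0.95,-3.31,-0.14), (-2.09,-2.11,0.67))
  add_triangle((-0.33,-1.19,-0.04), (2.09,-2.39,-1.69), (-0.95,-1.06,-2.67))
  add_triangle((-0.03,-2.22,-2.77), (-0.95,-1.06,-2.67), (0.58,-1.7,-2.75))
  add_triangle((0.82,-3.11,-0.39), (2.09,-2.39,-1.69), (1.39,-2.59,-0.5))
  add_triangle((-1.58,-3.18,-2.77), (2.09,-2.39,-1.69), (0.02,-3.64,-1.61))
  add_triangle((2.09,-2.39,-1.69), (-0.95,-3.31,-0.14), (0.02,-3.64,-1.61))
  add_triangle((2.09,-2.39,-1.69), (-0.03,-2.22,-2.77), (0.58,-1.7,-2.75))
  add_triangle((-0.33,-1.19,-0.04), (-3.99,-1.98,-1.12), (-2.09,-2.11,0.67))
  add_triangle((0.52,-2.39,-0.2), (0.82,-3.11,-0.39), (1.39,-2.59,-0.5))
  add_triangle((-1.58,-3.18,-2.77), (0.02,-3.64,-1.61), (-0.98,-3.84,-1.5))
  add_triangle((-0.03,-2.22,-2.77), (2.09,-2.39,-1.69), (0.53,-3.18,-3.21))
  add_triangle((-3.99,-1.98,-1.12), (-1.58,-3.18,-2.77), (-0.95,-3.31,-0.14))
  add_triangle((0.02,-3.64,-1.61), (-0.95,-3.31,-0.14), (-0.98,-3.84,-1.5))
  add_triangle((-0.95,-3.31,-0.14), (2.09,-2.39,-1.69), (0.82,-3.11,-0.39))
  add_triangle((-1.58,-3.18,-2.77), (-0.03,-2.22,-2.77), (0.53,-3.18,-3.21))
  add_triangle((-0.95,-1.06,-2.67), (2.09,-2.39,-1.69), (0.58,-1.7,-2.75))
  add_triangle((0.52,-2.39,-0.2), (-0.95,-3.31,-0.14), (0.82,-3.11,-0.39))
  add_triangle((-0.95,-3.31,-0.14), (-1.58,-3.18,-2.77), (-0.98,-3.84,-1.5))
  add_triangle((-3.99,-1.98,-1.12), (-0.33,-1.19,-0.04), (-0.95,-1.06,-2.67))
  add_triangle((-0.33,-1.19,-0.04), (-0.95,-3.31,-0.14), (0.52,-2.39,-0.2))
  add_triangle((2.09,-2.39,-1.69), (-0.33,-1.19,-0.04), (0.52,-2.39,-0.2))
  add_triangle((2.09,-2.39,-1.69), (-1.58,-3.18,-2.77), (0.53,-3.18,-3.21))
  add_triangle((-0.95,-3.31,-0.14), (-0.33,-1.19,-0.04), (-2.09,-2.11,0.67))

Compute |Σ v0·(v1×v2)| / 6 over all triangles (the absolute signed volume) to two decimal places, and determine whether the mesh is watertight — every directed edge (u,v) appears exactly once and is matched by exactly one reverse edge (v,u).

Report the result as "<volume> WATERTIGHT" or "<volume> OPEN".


Per-triangle v0·(v1×v2)/6:
  t1: +1.1810
  t2: -0.3134
  t3: +2.9186
  t4: +2.2818
  t5: -1.6477
  t6: +0.5183
  t7: +0.3770
  t8: +2.3313
  t9: +1.2965
  t10: +0.7821
  t11: -0.8201
  t12: +0.0265
  t13: +1.0204
  t14: +0.3212
  t15: +4.5934
  t16: +0.6876
  t17: +1.1054
  t18: +0.6849
  t19: -0.4638
  t20: +0.0785
  t21: +0.6700
  t22: -1.6608
  t23: +0.0075
  t24: -0.3123
  t25: +1.2025
  t26: +0.0133
Σ = +16.8797 → |volume| = 16.88

Directed edges: 78 total, each appears once with its reverse present → watertight.

16.88 WATERTIGHT


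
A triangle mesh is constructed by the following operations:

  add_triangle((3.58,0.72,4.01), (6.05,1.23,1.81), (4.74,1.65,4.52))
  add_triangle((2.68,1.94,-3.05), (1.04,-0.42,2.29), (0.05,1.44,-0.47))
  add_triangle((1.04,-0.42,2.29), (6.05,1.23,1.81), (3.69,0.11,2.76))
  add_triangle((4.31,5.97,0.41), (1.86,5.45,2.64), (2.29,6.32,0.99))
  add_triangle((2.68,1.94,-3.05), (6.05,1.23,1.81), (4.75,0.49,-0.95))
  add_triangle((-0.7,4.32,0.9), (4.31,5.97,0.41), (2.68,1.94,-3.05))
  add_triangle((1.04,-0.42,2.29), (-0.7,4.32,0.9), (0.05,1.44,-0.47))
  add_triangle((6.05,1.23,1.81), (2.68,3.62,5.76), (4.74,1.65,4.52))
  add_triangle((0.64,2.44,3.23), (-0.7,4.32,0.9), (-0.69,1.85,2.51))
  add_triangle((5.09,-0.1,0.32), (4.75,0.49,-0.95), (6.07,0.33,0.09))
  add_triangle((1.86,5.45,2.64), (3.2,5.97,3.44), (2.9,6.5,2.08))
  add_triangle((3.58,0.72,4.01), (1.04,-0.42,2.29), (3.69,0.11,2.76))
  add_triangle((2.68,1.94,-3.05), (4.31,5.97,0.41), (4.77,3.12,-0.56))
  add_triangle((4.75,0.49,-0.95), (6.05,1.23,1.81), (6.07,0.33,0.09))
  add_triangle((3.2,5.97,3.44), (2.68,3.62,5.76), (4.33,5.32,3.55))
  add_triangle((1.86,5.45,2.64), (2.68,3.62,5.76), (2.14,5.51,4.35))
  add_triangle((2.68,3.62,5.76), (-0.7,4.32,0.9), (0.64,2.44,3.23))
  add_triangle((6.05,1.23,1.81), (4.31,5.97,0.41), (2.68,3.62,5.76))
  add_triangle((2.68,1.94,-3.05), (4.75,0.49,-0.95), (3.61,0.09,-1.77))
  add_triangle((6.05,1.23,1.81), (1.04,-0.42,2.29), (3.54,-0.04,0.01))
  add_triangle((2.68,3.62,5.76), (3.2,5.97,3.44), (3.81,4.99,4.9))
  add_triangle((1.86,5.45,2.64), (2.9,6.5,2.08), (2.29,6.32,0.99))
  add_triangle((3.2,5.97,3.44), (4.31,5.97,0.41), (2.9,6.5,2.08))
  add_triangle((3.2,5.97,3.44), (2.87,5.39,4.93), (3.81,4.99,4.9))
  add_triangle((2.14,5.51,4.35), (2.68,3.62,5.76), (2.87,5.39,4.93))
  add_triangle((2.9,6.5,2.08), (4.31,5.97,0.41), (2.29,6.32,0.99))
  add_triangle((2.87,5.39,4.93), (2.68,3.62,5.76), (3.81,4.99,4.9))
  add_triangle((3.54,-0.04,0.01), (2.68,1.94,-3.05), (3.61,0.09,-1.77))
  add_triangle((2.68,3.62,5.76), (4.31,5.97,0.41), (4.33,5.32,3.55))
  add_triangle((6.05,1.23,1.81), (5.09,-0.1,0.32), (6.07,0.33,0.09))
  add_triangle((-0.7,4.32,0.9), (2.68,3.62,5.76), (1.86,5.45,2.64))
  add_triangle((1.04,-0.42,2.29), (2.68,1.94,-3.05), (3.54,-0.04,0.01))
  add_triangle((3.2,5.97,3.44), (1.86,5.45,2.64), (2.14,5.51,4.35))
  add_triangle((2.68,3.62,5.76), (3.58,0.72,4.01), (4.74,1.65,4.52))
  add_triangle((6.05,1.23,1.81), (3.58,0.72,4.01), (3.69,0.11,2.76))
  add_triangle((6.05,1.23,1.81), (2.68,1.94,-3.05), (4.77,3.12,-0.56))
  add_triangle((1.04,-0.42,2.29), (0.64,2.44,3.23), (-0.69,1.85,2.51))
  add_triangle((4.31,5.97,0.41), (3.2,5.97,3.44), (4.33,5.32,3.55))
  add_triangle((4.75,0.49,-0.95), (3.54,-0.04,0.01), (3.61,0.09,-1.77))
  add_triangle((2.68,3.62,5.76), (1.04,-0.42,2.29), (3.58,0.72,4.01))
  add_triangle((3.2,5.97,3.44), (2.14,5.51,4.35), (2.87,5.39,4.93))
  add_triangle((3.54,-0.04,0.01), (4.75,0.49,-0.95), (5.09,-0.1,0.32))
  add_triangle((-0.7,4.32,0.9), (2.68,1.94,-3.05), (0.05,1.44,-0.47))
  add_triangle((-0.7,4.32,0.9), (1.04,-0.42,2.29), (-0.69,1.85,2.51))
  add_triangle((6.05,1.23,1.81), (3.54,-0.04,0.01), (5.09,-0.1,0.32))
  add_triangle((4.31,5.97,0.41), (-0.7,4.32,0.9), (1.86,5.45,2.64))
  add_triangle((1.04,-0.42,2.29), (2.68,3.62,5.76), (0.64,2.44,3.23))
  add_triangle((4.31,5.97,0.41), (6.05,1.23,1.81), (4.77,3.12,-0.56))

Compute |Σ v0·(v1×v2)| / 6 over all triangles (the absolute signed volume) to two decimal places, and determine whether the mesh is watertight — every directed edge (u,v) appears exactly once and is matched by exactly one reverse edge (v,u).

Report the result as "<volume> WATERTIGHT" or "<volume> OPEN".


120.17 WATERTIGHT

Per-triangle v0·(v1×v2)/6:
  t1: +2.0584
  t2: -1.9616
  t3: -0.2230
  t4: -3.9759
  t5: +5.1831
  t6: +11.3273
  t7: -1.0239
  t8: +6.1870
  t9: +2.3485
  t10: +0.3316
  t11: +1.4678
  t12: +0.9398
  t13: +6.9882
  t14: +1.3336
  t15: +5.0481
  t16: -1.2612
  t17: +2.6695
  t18: +28.1933
  t19: +1.9422
  t20: +2.1838
  t21: -2.6603
  t22: +1.1534
  t23: +3.6003
  t24: +2.0992
  t25: +1.2803
  t26: +2.7024
  t27: +2.3095
  t28: -1.8335
  t29: -2.4721
  t30: +0.8785
  t31: +6.3480
  t32: -1.9222
  t33: +1.6458
  t34: +2.5976
  t35: +1.8841
  t36: +5.5559
  t37: +1.3887
  t38: +4.9923
  t39: +0.4967
  t40: +3.1037
  t41: +1.4541
  t42: +0.0739
  t43: +0.9554
  t44: -2.1548
  t45: -0.2791
  t46: +7.3636
  t47: +1.5501
  t48: +8.2992
Σ = +120.1675 → |volume| = 120.17

Directed edges: 144 total, each appears once with its reverse present → watertight.


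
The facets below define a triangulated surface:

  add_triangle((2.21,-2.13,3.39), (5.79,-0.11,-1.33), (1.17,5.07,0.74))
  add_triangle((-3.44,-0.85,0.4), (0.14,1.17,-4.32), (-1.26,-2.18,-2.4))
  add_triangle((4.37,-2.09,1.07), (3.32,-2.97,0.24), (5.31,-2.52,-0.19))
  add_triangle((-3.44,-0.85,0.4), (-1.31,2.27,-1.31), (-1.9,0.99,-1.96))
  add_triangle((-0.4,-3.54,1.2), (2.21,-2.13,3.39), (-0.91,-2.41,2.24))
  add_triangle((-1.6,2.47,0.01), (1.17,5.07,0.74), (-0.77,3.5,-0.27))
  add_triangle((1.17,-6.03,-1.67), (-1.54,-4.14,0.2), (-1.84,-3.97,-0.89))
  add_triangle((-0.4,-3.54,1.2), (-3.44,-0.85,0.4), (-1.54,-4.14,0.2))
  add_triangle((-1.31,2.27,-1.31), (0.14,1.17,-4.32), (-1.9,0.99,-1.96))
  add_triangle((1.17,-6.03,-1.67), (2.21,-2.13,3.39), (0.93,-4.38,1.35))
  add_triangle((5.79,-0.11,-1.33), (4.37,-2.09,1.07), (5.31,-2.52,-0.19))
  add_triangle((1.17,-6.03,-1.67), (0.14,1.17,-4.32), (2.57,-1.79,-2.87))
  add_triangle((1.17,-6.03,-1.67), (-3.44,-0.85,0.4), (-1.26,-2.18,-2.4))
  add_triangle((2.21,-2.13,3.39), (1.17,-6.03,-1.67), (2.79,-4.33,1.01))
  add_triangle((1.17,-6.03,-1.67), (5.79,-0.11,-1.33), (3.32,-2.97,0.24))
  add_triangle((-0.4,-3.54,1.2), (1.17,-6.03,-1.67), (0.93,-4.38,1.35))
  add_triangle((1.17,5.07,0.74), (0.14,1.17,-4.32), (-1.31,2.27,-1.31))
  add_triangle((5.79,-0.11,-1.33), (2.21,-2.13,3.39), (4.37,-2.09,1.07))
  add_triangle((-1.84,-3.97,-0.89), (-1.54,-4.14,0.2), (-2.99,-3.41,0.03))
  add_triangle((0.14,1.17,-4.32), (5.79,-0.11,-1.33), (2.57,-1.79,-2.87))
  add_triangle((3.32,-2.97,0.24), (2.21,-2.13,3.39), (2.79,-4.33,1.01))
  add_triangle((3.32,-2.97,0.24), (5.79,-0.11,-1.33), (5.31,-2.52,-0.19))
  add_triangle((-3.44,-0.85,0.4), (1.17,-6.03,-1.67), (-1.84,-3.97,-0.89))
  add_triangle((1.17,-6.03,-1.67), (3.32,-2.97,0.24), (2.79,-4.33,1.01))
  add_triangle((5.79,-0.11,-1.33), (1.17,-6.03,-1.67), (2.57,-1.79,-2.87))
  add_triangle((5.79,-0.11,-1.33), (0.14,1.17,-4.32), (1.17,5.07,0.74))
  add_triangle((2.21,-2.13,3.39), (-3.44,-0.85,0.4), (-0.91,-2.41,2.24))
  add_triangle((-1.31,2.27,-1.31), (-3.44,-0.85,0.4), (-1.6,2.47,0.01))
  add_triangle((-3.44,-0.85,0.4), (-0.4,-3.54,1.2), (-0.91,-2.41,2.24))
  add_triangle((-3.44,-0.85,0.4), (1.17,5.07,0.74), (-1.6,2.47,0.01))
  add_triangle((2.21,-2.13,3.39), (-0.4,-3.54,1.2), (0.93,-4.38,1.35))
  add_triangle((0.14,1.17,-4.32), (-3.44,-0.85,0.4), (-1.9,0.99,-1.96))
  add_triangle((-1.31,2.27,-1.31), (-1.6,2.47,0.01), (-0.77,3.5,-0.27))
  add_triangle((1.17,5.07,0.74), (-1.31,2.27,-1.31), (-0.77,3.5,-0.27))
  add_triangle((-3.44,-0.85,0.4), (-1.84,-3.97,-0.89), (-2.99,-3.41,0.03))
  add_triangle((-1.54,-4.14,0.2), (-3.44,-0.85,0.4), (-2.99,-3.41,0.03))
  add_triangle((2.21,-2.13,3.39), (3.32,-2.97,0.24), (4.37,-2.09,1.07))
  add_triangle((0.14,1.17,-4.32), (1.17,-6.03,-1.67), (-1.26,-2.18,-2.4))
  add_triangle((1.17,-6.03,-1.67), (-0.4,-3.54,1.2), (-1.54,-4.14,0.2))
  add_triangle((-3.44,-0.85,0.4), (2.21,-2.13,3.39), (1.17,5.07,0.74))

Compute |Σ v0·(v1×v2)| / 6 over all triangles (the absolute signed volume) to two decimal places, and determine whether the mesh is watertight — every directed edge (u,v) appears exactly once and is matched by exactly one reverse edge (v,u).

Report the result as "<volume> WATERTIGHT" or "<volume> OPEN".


Per-triangle v0·(v1×v2)/6:
  t1: +21.1856
  t2: +6.2686
  t3: +1.5083
  t4: +2.0195
  t5: +3.0614
  t6: +0.9645
  t7: +3.0392
  t8: +2.4450
  t9: +2.2605
  t10: +4.3075
  t11: +2.8469
  t12: +9.4981
  t13: +7.5825
  t14: +3.8099
  t15: +9.7435
  t16: +2.9752
  t17: +6.7786
  t18: +3.3701
  t19: +1.2513
  t20: +9.7843
  t21: +3.2099
  t22: +0.5480
  t23: -0.9079
  t24: +4.0096
  t25: +10.8619
  t26: +22.2120
  t27: +1.2945
  t28: +2.1405
  t29: +2.7655
  t30: +1.9217
  t31: +2.4378
  t32: +2.1815
  t33: +0.7943
  t34: +0.9781
  t35: +1.0504
  t36: +0.7168
  t37: +3.3157
  t38: +8.5175
  t39: +3.6640
  t40: +11.3406
Σ = +187.7526 → |volume| = 187.75

Directed edges: 120 total, each appears once with its reverse present → watertight.

187.75 WATERTIGHT


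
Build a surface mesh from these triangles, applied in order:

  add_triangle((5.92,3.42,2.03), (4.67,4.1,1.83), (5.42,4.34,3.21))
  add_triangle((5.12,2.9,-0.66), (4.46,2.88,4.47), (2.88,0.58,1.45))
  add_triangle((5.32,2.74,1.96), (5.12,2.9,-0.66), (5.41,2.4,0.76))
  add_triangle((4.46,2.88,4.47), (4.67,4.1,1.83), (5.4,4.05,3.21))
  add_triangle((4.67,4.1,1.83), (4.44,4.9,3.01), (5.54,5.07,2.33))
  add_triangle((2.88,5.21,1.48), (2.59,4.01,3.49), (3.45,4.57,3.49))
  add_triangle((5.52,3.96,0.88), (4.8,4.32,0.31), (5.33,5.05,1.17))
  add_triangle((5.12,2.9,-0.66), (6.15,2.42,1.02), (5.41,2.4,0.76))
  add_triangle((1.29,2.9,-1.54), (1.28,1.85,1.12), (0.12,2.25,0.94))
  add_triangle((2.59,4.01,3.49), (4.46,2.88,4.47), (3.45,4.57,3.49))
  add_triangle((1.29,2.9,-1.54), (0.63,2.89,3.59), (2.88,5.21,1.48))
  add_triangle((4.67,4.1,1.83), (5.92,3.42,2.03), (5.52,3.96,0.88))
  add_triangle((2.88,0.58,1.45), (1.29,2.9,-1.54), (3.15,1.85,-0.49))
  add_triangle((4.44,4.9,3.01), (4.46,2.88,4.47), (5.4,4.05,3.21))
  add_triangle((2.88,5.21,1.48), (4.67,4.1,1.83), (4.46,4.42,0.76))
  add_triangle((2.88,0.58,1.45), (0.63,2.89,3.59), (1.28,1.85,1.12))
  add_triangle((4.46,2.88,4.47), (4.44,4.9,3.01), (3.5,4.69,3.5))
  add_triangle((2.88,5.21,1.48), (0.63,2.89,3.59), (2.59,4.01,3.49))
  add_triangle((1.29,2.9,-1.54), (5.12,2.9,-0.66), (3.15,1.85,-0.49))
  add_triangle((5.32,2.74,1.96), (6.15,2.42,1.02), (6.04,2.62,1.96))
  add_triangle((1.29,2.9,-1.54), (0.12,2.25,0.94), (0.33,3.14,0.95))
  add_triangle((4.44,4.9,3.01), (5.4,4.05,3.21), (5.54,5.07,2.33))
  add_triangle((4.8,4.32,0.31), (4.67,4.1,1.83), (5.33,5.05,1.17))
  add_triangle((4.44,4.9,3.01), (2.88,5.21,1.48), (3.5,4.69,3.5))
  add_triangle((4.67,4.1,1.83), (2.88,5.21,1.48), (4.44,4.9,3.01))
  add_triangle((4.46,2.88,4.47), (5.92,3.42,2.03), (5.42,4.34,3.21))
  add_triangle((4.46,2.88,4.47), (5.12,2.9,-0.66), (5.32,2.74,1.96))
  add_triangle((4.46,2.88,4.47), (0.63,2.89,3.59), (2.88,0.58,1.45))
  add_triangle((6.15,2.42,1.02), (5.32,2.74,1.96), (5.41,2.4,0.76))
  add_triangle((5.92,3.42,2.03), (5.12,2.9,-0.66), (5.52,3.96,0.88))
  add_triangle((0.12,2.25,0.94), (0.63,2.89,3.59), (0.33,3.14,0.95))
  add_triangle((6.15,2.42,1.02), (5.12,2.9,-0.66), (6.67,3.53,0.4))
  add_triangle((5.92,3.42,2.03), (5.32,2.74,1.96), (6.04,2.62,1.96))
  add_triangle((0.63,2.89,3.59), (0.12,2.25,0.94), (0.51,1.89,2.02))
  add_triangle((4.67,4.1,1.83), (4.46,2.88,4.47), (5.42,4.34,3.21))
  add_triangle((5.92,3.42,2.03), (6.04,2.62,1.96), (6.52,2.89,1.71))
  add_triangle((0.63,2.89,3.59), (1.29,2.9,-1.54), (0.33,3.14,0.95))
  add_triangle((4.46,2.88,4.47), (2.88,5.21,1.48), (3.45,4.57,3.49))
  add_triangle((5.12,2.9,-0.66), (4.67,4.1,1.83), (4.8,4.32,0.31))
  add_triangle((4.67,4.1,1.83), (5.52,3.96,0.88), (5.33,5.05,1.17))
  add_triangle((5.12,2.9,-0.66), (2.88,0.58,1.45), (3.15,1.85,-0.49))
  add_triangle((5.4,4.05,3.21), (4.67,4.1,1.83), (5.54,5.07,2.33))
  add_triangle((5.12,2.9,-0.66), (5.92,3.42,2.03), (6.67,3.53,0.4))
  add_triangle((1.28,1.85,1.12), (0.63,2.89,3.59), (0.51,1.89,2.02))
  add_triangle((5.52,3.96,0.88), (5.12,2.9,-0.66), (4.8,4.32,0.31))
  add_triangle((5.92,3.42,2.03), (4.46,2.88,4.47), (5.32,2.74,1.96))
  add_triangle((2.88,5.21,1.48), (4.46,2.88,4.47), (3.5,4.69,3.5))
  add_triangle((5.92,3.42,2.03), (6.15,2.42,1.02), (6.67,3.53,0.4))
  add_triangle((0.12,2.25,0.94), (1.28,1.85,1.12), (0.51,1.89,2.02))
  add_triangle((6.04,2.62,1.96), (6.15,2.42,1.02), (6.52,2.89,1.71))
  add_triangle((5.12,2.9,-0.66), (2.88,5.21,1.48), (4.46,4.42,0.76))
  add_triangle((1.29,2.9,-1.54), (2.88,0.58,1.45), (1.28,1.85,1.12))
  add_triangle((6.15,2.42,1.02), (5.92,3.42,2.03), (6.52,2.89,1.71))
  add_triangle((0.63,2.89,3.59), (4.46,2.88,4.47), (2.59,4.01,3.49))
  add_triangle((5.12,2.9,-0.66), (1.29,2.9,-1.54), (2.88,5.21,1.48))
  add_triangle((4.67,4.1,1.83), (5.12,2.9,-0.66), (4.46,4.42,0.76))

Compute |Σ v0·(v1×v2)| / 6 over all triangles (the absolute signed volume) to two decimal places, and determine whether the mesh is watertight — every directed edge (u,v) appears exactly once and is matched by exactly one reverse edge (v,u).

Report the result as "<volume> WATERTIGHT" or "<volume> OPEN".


45.60 WATERTIGHT

Per-triangle v0·(v1×v2)/6:
  t1: +1.5969
  t2: +5.0755
  t3: -1.1599
  t4: -0.5821
  t5: -0.0798
  t6: +1.1752
  t7: +0.7719
  t8: -0.2949
  t9: -1.3667
  t10: +1.5008
  t11: +2.7387
  t12: +1.5751
  t13: -1.3533
  t14: +2.7251
  t15: +2.1994
  t16: -1.8706
  t17: +2.5890
  t18: +2.8728
  t19: +0.0782
  t20: -0.3664
  t21: +0.0137
  t22: +1.6663
  t23: -0.3774
  t24: +1.9840
  t25: +2.3768
  t26: +3.1028
  t27: -1.9753
  t28: +0.1629
  t29: -0.3905
  t30: +1.8956
  t31: +0.2098
  t32: +0.7597
  t33: +0.1530
  t34: -0.1460
  t35: +0.0112
  t36: +0.3548
  t37: +1.8130
  t38: +2.5290
  t39: -2.1700
  t40: +1.0037
  t41: -0.0270
  t42: +0.2611
  t43: +0.6628
  t44: -0.0828
  t45: +1.5142
  t46: +1.0079
  t47: -2.5208
  t48: +1.7621
  t49: -0.4918
  t50: +0.1619
  t51: +1.0849
  t52: -2.2760
  t53: +0.3541
  t54: +3.4902
  t55: +7.6221
  t56: +2.2730
Σ = +45.5979 → |volume| = 45.60

Directed edges: 168 total, each appears once with its reverse present → watertight.


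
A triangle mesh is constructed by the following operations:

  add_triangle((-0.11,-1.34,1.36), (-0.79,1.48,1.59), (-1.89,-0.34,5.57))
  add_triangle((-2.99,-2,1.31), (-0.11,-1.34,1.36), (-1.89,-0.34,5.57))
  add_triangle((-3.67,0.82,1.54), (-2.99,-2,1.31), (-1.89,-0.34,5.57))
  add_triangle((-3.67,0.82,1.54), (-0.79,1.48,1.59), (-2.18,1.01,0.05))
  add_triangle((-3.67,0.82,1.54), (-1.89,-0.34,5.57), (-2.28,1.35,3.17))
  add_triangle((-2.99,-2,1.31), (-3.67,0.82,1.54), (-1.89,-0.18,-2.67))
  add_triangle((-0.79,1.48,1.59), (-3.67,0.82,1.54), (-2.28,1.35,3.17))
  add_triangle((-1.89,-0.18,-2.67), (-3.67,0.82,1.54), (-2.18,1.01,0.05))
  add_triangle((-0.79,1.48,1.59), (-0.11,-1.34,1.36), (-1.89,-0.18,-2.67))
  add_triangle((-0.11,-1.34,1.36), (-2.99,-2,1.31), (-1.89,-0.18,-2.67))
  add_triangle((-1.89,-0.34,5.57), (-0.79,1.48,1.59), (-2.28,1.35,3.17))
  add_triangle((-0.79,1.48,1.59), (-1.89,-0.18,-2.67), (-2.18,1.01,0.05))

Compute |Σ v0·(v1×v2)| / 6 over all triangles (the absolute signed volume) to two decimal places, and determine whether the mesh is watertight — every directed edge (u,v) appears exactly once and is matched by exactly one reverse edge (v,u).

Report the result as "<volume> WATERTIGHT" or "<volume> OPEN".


25.91 WATERTIGHT

Per-triangle v0·(v1×v2)/6:
  t1: +0.2223
  t2: +3.5968
  t3: +7.7700
  t4: +1.0920
  t5: +3.4880
  t6: +5.6720
  t7: +1.1176
  t8: +1.4262
  t9: -1.8757
  t10: +1.4989
  t11: +1.4043
  t12: +0.4953
Σ = +25.9078 → |volume| = 25.91

Directed edges: 36 total, each appears once with its reverse present → watertight.


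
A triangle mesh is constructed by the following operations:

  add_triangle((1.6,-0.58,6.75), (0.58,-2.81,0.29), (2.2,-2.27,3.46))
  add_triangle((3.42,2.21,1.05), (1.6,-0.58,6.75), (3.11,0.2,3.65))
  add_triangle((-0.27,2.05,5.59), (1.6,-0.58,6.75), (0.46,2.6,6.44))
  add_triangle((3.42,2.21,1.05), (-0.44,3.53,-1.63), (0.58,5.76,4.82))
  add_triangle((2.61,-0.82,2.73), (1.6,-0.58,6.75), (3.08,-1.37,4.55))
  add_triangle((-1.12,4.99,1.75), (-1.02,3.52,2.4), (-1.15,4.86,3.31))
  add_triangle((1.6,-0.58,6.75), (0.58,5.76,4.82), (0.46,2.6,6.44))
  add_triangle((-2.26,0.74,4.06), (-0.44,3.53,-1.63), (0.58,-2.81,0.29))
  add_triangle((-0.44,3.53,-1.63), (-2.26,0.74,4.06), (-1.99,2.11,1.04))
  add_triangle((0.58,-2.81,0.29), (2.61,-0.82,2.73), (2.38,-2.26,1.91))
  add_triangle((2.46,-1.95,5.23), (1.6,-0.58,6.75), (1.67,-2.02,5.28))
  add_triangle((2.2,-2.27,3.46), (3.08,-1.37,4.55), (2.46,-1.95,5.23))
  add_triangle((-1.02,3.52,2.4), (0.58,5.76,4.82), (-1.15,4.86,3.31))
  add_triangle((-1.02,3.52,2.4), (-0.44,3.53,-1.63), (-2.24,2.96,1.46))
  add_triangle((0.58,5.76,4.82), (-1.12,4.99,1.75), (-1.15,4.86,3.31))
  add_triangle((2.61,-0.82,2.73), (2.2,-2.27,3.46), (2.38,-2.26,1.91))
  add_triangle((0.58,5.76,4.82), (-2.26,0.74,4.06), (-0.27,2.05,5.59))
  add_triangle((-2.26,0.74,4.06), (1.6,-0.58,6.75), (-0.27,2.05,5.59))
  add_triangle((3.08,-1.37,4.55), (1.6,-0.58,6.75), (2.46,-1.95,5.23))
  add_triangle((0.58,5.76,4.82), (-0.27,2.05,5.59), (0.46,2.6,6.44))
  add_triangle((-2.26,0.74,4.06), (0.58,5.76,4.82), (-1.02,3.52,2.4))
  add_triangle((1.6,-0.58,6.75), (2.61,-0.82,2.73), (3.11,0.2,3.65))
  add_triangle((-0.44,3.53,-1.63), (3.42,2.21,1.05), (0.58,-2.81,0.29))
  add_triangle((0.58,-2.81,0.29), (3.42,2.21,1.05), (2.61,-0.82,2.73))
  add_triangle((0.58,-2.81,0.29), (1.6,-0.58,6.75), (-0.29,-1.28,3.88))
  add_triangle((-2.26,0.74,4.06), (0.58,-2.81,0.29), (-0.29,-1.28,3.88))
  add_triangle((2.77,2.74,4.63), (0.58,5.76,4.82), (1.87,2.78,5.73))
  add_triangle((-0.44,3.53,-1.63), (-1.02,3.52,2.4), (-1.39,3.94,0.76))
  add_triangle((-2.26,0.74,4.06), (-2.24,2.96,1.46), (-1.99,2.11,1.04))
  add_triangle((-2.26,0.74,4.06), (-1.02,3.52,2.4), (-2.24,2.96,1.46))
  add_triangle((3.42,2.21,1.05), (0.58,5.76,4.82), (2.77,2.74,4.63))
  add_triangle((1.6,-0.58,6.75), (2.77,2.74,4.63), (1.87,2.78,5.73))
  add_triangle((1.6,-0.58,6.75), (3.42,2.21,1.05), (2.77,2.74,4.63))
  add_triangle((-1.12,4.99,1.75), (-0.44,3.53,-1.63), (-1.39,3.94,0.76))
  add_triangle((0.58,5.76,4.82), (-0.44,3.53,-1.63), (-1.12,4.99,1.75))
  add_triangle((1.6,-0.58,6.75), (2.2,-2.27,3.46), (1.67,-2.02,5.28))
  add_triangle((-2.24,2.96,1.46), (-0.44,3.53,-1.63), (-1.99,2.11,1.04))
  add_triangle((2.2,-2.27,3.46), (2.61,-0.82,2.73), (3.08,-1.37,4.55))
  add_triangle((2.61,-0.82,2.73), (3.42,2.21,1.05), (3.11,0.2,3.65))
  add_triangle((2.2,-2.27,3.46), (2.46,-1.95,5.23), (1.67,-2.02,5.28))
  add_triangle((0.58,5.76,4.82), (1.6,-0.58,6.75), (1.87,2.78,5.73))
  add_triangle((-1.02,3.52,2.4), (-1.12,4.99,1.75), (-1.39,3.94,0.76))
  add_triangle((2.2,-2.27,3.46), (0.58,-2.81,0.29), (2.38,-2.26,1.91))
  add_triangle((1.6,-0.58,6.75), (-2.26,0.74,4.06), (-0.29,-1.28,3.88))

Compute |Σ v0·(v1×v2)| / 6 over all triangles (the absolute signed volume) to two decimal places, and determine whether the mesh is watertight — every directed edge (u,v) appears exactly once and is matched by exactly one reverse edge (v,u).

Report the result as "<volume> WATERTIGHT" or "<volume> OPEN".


Per-triangle v0·(v1×v2)/6:
  t1: +3.1887
  t2: +3.9766
  t3: +2.6225
  t4: +14.6811
  t5: +0.8438
  t6: +0.2497
  t7: +5.4124
  t8: +0.6900
  t9: -1.9034
  t10: -0.4540
  t11: +1.4439
  t12: +0.9657
  t13: +0.1401
  t14: +3.4645
  t15: +2.6386
  t16: +1.1603
  t17: +7.1097
  t18: +7.2190
  t19: +2.0348
  t20: +2.6875
  t21: +5.7626
  t22: +2.6127
  t23: +2.4704
  t24: +3.3413
  t25: +4.3347
  t26: +2.6252
  t27: +4.5820
  t28: -1.2468
  t29: +0.7175
  t30: +3.5531
  t31: +9.0879
  t32: +4.3506
  t33: +6.8662
  t34: +1.3883
  t35: +5.2875
  t36: -1.5028
  t37: +0.6548
  t38: +0.7095
  t39: +1.8613
  t40: +0.7205
  t41: +5.6256
  t42: +0.6091
  t43: +1.5311
  t44: +4.9135
Σ = +129.0272 → |volume| = 129.03

Directed edges: 132 total, each appears once with its reverse present → watertight.

129.03 WATERTIGHT


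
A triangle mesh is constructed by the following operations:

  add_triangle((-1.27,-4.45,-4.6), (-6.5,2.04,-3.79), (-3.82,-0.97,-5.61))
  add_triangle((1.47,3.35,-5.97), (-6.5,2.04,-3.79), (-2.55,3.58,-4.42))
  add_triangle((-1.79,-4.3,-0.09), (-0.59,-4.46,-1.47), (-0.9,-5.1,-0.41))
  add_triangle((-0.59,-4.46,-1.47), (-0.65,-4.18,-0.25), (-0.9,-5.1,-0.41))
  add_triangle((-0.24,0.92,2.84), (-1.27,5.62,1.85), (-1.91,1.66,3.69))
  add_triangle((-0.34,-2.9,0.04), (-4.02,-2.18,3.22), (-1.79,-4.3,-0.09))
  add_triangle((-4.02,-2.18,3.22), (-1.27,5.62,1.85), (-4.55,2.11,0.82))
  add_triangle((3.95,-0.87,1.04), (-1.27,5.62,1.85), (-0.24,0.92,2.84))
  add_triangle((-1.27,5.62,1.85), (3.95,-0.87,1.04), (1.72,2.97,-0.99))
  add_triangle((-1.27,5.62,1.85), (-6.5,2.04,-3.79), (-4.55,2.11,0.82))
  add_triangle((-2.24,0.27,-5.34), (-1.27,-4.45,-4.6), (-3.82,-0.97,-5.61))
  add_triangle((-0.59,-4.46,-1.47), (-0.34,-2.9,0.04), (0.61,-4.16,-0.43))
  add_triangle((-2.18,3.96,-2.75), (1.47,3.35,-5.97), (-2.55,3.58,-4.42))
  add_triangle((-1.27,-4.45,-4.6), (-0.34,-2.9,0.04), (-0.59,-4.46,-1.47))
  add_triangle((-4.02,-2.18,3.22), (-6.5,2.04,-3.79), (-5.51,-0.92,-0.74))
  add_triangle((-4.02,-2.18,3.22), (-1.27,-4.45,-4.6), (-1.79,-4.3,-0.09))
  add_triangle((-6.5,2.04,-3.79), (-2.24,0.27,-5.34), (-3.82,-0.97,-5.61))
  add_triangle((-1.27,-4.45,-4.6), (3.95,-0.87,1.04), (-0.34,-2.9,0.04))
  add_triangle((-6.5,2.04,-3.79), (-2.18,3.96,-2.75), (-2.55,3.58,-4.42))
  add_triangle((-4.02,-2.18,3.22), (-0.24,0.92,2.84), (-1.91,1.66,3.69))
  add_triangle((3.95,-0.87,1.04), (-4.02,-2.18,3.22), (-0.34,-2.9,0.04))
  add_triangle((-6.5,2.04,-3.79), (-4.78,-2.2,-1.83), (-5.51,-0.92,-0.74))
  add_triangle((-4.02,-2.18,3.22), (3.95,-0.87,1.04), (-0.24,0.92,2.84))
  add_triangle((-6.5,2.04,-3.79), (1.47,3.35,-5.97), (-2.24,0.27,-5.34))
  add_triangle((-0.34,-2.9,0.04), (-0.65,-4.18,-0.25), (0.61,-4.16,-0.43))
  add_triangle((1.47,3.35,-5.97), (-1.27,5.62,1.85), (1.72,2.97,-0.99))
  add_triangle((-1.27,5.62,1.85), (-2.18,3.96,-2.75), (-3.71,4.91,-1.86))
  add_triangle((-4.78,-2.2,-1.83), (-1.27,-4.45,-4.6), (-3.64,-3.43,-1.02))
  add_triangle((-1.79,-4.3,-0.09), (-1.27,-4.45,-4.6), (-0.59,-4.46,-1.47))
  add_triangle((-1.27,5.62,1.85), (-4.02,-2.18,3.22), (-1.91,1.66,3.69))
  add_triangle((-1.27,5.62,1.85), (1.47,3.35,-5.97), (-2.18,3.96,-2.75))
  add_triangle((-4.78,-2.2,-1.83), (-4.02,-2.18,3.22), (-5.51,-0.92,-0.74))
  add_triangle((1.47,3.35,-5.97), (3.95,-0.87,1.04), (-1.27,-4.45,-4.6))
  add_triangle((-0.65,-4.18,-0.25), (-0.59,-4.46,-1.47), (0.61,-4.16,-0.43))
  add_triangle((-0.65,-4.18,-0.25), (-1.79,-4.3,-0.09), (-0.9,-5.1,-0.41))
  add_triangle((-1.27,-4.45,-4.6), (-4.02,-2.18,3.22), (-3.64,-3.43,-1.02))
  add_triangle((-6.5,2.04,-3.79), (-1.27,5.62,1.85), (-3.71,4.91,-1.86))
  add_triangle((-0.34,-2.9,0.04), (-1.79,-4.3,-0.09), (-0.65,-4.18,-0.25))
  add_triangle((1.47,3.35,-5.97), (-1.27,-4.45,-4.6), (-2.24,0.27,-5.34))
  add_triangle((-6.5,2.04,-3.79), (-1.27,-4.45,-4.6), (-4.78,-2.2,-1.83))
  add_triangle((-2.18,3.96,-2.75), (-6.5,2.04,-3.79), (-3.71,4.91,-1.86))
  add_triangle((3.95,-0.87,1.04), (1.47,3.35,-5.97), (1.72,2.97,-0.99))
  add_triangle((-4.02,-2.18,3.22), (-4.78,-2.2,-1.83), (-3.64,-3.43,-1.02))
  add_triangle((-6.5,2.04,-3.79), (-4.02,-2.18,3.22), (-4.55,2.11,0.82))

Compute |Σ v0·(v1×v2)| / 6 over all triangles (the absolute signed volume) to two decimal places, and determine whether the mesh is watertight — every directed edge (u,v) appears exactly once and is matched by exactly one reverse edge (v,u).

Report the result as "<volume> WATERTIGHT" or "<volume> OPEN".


354.90 WATERTIGHT

Per-triangle v0·(v1×v2)/6:
  t1: +8.6994
  t2: +8.4478
  t3: +0.9314
  t4: +0.0972
  t5: +3.5531
  t6: +2.2542
  t7: +14.4927
  t8: +8.9597
  t9: +9.8884
  t10: +17.7312
  t11: +6.8486
  t12: -0.8284
  t13: +5.6230
  t14: -0.4027
  t15: +6.7494
  t16: +8.6900
  t17: +7.8914
  t18: +8.7574
  t19: +5.9557
  t20: +3.2625
  t21: +8.1178
  t22: +7.1652
  t23: +8.3012
  t24: +19.8585
  t25: +0.2009
  t26: +11.7364
  t27: +5.6889
  t28: +6.9010
  t29: +3.5164
  t30: +7.6263
  t31: +16.9694
  t32: +6.4866
  t33: +30.1108
  t34: +1.0405
  t35: +0.0945
  t36: +4.4380
  t37: +8.7965
  t38: +0.1797
  t39: +18.3521
  t40: +20.4982
  t41: +7.0771
  t42: +10.5254
  t43: +6.5545
  t44: +17.0598
Σ = +354.8977 → |volume| = 354.90

Directed edges: 132 total, each appears once with its reverse present → watertight.
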